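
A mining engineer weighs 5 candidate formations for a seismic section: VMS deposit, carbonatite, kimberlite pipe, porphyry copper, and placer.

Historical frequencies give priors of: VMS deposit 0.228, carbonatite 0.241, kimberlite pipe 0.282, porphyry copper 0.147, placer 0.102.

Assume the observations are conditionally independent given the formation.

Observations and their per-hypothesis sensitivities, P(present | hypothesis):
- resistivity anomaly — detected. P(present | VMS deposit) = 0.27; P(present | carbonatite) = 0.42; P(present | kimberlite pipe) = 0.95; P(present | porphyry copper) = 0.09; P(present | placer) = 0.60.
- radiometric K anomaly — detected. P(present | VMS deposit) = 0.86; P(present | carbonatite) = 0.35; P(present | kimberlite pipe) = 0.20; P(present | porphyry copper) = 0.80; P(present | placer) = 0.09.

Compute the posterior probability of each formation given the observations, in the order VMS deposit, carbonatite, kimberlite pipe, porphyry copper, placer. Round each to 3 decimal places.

0.335, 0.224, 0.339, 0.067, 0.035

For each hypothesis, the unnormalized posterior weight is prior × product of the observation likelihoods:
  VMS deposit: 0.228 × 0.27 × 0.86 = 0.052942
  carbonatite: 0.241 × 0.42 × 0.35 = 0.035427
  kimberlite pipe: 0.282 × 0.95 × 0.20 = 0.05358
  porphyry copper: 0.147 × 0.09 × 0.80 = 0.010584
  placer: 0.102 × 0.60 × 0.09 = 0.005508
The unnormalized weights sum to 0.15804.
P(VMS deposit | evidence) = 0.052942 / 0.15804 ≈ 0.335
P(carbonatite | evidence) = 0.035427 / 0.15804 ≈ 0.224
P(kimberlite pipe | evidence) = 0.05358 / 0.15804 ≈ 0.339
P(porphyry copper | evidence) = 0.010584 / 0.15804 ≈ 0.067
P(placer | evidence) = 0.005508 / 0.15804 ≈ 0.035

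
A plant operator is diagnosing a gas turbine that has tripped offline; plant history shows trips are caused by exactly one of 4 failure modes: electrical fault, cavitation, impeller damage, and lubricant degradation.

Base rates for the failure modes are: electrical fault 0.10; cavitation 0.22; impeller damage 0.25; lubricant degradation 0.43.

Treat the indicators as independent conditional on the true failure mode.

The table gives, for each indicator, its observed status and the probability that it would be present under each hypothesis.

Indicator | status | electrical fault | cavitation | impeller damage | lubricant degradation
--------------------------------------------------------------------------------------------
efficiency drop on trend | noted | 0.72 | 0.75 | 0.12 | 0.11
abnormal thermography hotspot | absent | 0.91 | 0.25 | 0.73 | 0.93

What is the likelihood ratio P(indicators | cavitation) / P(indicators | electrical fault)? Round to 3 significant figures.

The Bayes factor is the ratio of the joint likelihoods of the indicator pattern under the two hypotheses (using 1 − P(present | H) for each absent indicator).
  cavitation: 0.75 × (1 − 0.25) = 0.5625
  electrical fault: 0.72 × (1 − 0.91) = 0.0648
Bayes factor = 0.5625 / 0.0648 ≈ 8.68

8.68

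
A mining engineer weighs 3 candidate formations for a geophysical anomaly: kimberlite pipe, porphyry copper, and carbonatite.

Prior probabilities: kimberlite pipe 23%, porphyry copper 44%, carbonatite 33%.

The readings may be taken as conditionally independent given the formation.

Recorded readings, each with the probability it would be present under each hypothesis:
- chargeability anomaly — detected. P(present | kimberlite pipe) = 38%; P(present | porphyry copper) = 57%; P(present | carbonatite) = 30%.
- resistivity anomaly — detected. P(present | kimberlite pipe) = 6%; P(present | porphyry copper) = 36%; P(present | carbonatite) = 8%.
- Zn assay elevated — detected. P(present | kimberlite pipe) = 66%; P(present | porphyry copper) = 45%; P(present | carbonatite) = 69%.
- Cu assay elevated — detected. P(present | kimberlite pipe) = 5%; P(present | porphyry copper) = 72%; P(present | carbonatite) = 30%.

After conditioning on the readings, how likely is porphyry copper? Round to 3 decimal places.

For each hypothesis, the unnormalized posterior weight is prior × product of the reading likelihoods:
  kimberlite pipe: 0.23 × 0.38 × 0.06 × 0.66 × 0.05 = 0.00017305
  porphyry copper: 0.44 × 0.57 × 0.36 × 0.45 × 0.72 = 0.029253
  carbonatite: 0.33 × 0.30 × 0.08 × 0.69 × 0.30 = 0.0016394
Marginal likelihood of the evidence = 0.031066.
P(porphyry copper | evidence) = 0.029253 / 0.031066 ≈ 0.942.

0.942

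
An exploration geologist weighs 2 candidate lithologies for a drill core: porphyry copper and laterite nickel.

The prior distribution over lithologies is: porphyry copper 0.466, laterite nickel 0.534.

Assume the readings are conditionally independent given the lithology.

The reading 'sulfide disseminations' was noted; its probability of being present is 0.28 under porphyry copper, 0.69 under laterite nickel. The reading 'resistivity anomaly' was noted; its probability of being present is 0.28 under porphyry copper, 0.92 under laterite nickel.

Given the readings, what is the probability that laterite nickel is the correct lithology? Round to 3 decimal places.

0.903

By Bayes' rule with conditional independence, the unnormalized weight for each hypothesis is prior × ∏ likelihoods:
  porphyry copper: 0.466 × 0.28 × 0.28 = 0.036534
  laterite nickel: 0.534 × 0.69 × 0.92 = 0.33898
Normalizing constant Z = 0.036534 + 0.33898 = 0.37552.
P(laterite nickel | evidence) = 0.33898 / 0.37552 ≈ 0.903.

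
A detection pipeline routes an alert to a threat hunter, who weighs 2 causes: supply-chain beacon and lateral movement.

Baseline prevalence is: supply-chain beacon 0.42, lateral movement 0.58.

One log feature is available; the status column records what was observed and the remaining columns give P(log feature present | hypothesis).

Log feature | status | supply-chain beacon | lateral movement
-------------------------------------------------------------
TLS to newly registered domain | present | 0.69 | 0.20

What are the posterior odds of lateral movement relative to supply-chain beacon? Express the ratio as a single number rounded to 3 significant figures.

Unnormalized posterior weight (prior times the log feature likelihood) for each of the two hypotheses:
  lateral movement: 0.58 × 0.20 = 0.116
  supply-chain beacon: 0.42 × 0.69 = 0.2898
Posterior odds = 0.116 / 0.2898 ≈ 0.400.

0.400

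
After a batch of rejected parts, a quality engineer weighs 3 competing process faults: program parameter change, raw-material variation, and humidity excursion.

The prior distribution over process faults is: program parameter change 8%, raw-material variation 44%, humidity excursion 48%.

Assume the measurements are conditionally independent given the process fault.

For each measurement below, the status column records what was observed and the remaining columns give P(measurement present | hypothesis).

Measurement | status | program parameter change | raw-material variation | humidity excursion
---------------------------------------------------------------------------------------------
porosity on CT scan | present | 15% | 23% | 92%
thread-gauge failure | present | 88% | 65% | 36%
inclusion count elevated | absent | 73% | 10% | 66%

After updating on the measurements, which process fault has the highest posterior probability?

For each hypothesis, the unnormalized posterior weight is prior × product of the measurement likelihoods (using 1 − P(present | H) for each absent measurement):
  program parameter change: 0.08 × 0.15 × 0.88 × (1 − 0.73) = 0.0028512
  raw-material variation: 0.44 × 0.23 × 0.65 × (1 − 0.10) = 0.059202
  humidity excursion: 0.48 × 0.92 × 0.36 × (1 − 0.66) = 0.054052
The unnormalized weights sum to 0.11611.
P(program parameter change | evidence) ≈ 0.0028512 / 0.11611 ≈ 0.025
P(raw-material variation | evidence) ≈ 0.059202 / 0.11611 ≈ 0.510
P(humidity excursion | evidence) ≈ 0.054052 / 0.11611 ≈ 0.466
The largest is 0.510, so raw-material variation is most probable.

raw-material variation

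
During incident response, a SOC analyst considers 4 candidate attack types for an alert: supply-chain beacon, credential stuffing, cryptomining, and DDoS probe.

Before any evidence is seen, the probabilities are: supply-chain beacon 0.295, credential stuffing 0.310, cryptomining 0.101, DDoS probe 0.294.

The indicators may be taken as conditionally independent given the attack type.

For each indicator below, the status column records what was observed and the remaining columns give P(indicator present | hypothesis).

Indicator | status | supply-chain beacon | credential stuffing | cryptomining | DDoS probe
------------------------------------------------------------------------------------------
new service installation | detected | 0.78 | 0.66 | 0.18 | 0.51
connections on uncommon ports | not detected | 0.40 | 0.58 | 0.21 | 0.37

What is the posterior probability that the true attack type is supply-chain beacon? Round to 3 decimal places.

0.415

By Bayes' rule with conditional independence, the unnormalized weight for each hypothesis is prior × ∏ likelihoods (using 1 − P(present | H) for each absent indicator):
  supply-chain beacon: 0.295 × 0.78 × (1 − 0.40) = 0.13806
  credential stuffing: 0.310 × 0.66 × (1 − 0.58) = 0.085932
  cryptomining: 0.101 × 0.18 × (1 − 0.21) = 0.014362
  DDoS probe: 0.294 × 0.51 × (1 − 0.37) = 0.094462
Marginal likelihood of the evidence = 0.33282.
P(supply-chain beacon | evidence) = 0.13806 / 0.33282 ≈ 0.415.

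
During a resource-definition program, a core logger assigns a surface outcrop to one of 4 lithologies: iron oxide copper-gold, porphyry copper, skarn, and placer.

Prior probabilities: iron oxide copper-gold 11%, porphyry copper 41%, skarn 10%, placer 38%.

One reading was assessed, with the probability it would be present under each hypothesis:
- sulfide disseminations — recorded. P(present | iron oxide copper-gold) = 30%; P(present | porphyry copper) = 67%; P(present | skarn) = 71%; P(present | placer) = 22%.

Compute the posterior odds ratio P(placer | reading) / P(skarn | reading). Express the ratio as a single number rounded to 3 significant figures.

1.18

Posterior odds equal prior odds times the likelihood ratio; only the two competing hypotheses matter.
  placer: 0.38 × 0.22 = 0.0836
  skarn: 0.10 × 0.71 = 0.071
Posterior odds = 0.0836 / 0.071 ≈ 1.18.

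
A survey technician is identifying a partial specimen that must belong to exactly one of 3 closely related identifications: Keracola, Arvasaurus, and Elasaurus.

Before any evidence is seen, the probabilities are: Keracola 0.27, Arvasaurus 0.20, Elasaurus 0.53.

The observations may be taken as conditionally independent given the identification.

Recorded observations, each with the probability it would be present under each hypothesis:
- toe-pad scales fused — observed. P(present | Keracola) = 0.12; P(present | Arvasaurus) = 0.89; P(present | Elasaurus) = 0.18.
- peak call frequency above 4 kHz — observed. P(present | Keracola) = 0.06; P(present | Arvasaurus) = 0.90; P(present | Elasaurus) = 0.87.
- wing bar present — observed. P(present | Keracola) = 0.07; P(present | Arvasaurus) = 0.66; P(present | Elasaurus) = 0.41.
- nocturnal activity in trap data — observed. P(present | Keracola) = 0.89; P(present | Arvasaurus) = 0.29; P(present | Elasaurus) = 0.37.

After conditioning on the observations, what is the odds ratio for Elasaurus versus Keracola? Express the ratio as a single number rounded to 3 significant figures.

104

The normalizing constant cancels in an odds ratio, so compute prior × likelihood for the two hypotheses only:
  Elasaurus: 0.53 × 0.18 × 0.87 × 0.41 × 0.37 = 0.012591
  Keracola: 0.27 × 0.12 × 0.06 × 0.07 × 0.89 = 0.00012111
Posterior odds = 0.012591 / 0.00012111 ≈ 104.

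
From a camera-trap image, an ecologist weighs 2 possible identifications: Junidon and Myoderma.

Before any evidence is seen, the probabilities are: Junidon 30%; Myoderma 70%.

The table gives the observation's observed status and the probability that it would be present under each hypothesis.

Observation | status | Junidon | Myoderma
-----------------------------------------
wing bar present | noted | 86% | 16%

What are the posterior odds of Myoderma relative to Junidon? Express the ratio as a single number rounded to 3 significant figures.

The normalizing constant cancels in an odds ratio, so compute prior × likelihood for the two hypotheses only:
  Myoderma: 0.70 × 0.16 = 0.112
  Junidon: 0.30 × 0.86 = 0.258
Posterior odds = 0.112 / 0.258 ≈ 0.434.

0.434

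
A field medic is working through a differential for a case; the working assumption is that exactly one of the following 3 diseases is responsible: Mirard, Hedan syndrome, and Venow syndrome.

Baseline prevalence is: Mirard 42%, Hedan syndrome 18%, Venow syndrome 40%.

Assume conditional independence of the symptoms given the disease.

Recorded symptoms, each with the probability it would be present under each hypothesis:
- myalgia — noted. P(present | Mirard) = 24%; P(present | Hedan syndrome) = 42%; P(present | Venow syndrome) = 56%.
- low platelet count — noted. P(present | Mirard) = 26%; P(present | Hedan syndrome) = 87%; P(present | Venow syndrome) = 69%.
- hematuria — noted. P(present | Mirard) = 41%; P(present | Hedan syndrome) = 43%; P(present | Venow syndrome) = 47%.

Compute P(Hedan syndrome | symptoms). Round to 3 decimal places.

By Bayes' rule with conditional independence, the unnormalized weight for each hypothesis is prior × ∏ likelihoods:
  Mirard: 0.42 × 0.24 × 0.26 × 0.41 = 0.010745
  Hedan syndrome: 0.18 × 0.42 × 0.87 × 0.43 = 0.028282
  Venow syndrome: 0.40 × 0.56 × 0.69 × 0.47 = 0.072643
The unnormalized weights sum to 0.11167.
P(Hedan syndrome | evidence) = 0.028282 / 0.11167 ≈ 0.253.

0.253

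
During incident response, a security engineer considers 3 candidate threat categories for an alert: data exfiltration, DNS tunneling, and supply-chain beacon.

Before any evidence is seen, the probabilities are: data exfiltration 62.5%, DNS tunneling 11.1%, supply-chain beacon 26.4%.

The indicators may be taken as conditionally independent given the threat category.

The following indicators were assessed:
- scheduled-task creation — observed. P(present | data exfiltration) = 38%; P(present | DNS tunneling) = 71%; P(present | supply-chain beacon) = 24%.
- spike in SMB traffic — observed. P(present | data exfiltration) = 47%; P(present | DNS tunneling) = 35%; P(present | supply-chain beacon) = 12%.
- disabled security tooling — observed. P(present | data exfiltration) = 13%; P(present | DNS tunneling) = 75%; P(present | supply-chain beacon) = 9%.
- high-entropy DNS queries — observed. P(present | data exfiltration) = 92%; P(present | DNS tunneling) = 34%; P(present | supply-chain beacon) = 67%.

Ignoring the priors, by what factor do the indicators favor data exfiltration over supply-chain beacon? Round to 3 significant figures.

Joint likelihood of the indicator pattern under each hypothesis:
  data exfiltration: 0.38 × 0.47 × 0.13 × 0.92 = 0.021361
  supply-chain beacon: 0.24 × 0.12 × 0.09 × 0.67 = 0.0017366
Bayes factor = 0.021361 / 0.0017366 ≈ 12.3

12.3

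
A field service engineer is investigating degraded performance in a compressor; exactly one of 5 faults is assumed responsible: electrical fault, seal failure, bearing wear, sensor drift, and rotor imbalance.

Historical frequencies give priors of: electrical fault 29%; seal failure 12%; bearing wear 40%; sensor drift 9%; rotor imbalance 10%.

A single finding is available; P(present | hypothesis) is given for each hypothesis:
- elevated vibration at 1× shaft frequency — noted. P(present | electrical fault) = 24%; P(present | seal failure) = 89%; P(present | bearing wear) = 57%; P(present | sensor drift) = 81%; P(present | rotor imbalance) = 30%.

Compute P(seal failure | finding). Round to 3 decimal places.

0.211

By Bayes' rule, the unnormalized weight for each hypothesis is prior × likelihood:
  electrical fault: 0.29 × 0.24 = 0.0696
  seal failure: 0.12 × 0.89 = 0.1068
  bearing wear: 0.40 × 0.57 = 0.228
  sensor drift: 0.09 × 0.81 = 0.0729
  rotor imbalance: 0.10 × 0.30 = 0.03
The unnormalized weights sum to 0.5073.
P(seal failure | evidence) = 0.1068 / 0.5073 ≈ 0.211.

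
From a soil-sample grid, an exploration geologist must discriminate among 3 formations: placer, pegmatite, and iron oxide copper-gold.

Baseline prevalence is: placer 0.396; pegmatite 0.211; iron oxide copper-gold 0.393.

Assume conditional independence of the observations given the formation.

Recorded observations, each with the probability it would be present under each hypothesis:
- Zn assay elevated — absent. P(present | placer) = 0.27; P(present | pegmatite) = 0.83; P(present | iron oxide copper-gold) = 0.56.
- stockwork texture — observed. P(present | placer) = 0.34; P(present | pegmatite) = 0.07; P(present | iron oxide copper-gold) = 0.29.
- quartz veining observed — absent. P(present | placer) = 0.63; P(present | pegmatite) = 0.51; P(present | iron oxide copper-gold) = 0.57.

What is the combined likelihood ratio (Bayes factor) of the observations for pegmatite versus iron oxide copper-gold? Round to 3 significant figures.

Take the product of per-observation likelihoods under each hypothesis (using 1 − P(present | H) for each absent observation), then divide.
  pegmatite: (1 − 0.83) × 0.07 × (1 − 0.51) = 0.005831
  iron oxide copper-gold: (1 − 0.56) × 0.29 × (1 − 0.57) = 0.054868
Bayes factor = 0.005831 / 0.054868 ≈ 0.106

0.106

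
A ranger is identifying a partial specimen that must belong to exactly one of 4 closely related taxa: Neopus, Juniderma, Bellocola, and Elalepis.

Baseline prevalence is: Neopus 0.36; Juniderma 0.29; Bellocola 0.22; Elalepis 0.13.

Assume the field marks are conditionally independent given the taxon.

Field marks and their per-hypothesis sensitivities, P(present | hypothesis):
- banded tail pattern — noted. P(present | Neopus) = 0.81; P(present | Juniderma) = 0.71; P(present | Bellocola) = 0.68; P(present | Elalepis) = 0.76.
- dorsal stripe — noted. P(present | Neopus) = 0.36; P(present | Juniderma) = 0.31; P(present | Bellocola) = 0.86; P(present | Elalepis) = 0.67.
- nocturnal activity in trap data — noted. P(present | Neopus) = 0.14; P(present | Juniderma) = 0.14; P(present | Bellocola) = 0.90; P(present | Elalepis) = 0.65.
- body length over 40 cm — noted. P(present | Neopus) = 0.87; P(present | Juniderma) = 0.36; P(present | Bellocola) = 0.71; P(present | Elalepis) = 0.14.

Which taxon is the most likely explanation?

Multiply each prior by the joint likelihood of the field mark pattern:
  Neopus: 0.36 × 0.81 × 0.36 × 0.14 × 0.87 = 0.012786
  Juniderma: 0.29 × 0.71 × 0.31 × 0.14 × 0.36 = 0.003217
  Bellocola: 0.22 × 0.68 × 0.86 × 0.90 × 0.71 = 0.082211
  Elalepis: 0.13 × 0.76 × 0.67 × 0.65 × 0.14 = 0.0060238
The unnormalized weights sum to 0.10424.
P(Neopus | evidence) ≈ 0.012786 / 0.10424 ≈ 0.123
P(Juniderma | evidence) ≈ 0.003217 / 0.10424 ≈ 0.031
P(Bellocola | evidence) ≈ 0.082211 / 0.10424 ≈ 0.789
P(Elalepis | evidence) ≈ 0.0060238 / 0.10424 ≈ 0.058
The largest is 0.789, so Bellocola is most probable.

Bellocola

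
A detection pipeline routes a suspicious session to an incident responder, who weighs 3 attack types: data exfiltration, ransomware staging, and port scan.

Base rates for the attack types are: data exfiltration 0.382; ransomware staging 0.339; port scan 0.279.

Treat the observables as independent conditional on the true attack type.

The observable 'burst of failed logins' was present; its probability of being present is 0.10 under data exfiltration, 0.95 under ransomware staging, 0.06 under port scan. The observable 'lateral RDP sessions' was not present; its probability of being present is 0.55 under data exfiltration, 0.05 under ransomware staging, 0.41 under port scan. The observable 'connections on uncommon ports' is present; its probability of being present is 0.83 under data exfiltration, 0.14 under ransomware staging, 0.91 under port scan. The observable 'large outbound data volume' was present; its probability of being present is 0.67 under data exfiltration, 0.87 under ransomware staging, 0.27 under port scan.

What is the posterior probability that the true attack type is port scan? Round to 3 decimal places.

Multiply each prior by the joint likelihood of the observable pattern (using 1 − P(present | H) for each absent observable):
  data exfiltration: 0.382 × 0.10 × (1 − 0.55) × 0.83 × 0.67 = 0.0095594
  ransomware staging: 0.339 × 0.95 × (1 − 0.05) × 0.14 × 0.87 = 0.037264
  port scan: 0.279 × 0.06 × (1 − 0.41) × 0.91 × 0.27 = 0.0024267
Marginal likelihood of the evidence = 0.04925.
P(port scan | evidence) = 0.0024267 / 0.04925 ≈ 0.049.

0.049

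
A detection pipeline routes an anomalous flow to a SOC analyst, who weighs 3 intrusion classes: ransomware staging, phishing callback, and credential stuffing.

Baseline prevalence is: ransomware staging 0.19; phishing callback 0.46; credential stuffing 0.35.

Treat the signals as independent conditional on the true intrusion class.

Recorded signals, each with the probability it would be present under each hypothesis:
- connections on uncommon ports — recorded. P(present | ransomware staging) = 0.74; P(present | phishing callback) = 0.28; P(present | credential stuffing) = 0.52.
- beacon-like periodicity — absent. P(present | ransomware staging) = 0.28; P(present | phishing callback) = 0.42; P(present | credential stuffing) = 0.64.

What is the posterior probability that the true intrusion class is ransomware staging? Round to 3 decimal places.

By Bayes' rule with conditional independence, the unnormalized weight for each hypothesis is prior × ∏ likelihoods (using 1 − P(present | H) for each absent signal):
  ransomware staging: 0.19 × 0.74 × (1 − 0.28) = 0.10123
  phishing callback: 0.46 × 0.28 × (1 − 0.42) = 0.074704
  credential stuffing: 0.35 × 0.52 × (1 − 0.64) = 0.06552
Normalizing constant Z = 0.10123 + 0.074704 + 0.06552 = 0.24146.
P(ransomware staging | evidence) = 0.10123 / 0.24146 ≈ 0.419.

0.419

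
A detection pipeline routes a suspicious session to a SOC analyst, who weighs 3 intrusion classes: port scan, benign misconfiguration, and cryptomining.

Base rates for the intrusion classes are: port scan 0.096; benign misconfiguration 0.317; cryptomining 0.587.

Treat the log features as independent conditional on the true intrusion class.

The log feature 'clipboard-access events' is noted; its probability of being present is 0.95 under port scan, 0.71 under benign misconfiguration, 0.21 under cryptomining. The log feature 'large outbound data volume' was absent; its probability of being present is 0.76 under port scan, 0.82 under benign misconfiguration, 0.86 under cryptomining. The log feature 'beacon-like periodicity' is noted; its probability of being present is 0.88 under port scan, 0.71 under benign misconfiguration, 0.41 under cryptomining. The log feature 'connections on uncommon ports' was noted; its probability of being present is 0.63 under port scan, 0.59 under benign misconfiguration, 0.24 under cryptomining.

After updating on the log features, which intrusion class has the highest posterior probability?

benign misconfiguration

Multiply each prior by the joint likelihood of the log feature pattern (using 1 − P(present | H) for each absent log feature):
  port scan: 0.096 × 0.95 × (1 − 0.76) × 0.88 × 0.63 = 0.012135
  benign misconfiguration: 0.317 × 0.71 × (1 − 0.82) × 0.71 × 0.59 = 0.016971
  cryptomining: 0.587 × 0.21 × (1 − 0.86) × 0.41 × 0.24 = 0.0016982
Marginal likelihood of the evidence = 0.030804.
P(port scan | evidence) ≈ 0.012135 / 0.030804 ≈ 0.394
P(benign misconfiguration | evidence) ≈ 0.016971 / 0.030804 ≈ 0.551
P(cryptomining | evidence) ≈ 0.0016982 / 0.030804 ≈ 0.055
The largest is 0.551, so benign misconfiguration is most probable.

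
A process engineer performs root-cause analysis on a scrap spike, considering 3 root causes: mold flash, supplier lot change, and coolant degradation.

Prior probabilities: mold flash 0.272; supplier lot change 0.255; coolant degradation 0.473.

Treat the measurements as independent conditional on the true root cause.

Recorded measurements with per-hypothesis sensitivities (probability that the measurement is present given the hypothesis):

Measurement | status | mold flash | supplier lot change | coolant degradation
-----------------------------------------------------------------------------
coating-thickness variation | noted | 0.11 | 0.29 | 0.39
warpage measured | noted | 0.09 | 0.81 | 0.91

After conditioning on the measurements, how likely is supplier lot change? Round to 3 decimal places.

For each hypothesis, the unnormalized posterior weight is prior × product of the measurement likelihoods:
  mold flash: 0.272 × 0.11 × 0.09 = 0.0026928
  supplier lot change: 0.255 × 0.29 × 0.81 = 0.0599
  coolant degradation: 0.473 × 0.39 × 0.91 = 0.16787
Normalizing constant Z = 0.0026928 + 0.0599 + 0.16787 = 0.23046.
P(supplier lot change | evidence) = 0.0599 / 0.23046 ≈ 0.260.

0.260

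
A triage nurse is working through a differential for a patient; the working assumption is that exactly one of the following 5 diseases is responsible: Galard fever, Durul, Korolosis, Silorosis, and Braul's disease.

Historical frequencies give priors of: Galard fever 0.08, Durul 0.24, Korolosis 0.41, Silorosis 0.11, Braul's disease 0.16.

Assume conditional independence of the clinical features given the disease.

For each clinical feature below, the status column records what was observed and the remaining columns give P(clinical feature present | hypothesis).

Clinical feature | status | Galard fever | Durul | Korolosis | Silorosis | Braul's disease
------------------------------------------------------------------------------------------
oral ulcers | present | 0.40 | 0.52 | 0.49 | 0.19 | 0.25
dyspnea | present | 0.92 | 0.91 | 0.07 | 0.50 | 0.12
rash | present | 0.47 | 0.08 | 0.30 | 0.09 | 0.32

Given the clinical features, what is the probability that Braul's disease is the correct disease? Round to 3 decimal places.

0.052

For each hypothesis, the unnormalized posterior weight is prior × product of the clinical feature likelihoods:
  Galard fever: 0.08 × 0.40 × 0.92 × 0.47 = 0.013837
  Durul: 0.24 × 0.52 × 0.91 × 0.08 = 0.0090854
  Korolosis: 0.41 × 0.49 × 0.07 × 0.30 = 0.0042189
  Silorosis: 0.11 × 0.19 × 0.50 × 0.09 = 0.0009405
  Braul's disease: 0.16 × 0.25 × 0.12 × 0.32 = 0.001536
The unnormalized weights sum to 0.029618.
P(Braul's disease | evidence) = 0.001536 / 0.029618 ≈ 0.052.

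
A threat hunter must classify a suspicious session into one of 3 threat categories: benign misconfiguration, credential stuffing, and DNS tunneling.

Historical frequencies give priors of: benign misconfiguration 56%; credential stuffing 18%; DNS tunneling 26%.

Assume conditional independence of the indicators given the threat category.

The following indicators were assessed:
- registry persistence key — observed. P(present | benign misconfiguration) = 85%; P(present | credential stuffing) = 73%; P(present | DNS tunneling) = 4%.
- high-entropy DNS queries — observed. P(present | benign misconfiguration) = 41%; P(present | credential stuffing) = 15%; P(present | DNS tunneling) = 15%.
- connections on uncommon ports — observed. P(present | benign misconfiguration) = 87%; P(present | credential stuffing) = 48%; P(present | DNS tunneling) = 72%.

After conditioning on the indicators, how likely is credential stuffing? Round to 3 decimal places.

Multiply each prior by the joint likelihood of the indicator pattern:
  benign misconfiguration: 0.56 × 0.85 × 0.41 × 0.87 = 0.16979
  credential stuffing: 0.18 × 0.73 × 0.15 × 0.48 = 0.0094608
  DNS tunneling: 0.26 × 0.04 × 0.15 × 0.72 = 0.0011232
The unnormalized weights sum to 0.18037.
P(credential stuffing | evidence) = 0.0094608 / 0.18037 ≈ 0.052.

0.052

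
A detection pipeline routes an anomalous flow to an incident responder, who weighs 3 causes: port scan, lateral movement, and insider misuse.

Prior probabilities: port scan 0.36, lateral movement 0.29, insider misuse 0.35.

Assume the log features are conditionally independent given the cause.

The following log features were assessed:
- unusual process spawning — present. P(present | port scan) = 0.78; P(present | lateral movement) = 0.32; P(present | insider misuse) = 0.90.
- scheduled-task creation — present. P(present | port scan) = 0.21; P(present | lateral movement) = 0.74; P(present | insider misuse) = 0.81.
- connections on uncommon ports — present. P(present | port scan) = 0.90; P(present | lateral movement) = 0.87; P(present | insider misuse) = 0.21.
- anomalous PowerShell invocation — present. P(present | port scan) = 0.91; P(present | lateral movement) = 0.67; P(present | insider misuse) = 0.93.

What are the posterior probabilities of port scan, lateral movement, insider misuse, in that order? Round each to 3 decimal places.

By Bayes' rule with conditional independence, the unnormalized weight for each hypothesis is prior × ∏ likelihoods:
  port scan: 0.36 × 0.78 × 0.21 × 0.90 × 0.91 = 0.048295
  lateral movement: 0.29 × 0.32 × 0.74 × 0.87 × 0.67 = 0.040029
  insider misuse: 0.35 × 0.90 × 0.81 × 0.21 × 0.93 = 0.049831
The unnormalized weights sum to 0.13815.
P(port scan | evidence) = 0.048295 / 0.13815 ≈ 0.350
P(lateral movement | evidence) = 0.040029 / 0.13815 ≈ 0.290
P(insider misuse | evidence) = 0.049831 / 0.13815 ≈ 0.361

0.350, 0.290, 0.361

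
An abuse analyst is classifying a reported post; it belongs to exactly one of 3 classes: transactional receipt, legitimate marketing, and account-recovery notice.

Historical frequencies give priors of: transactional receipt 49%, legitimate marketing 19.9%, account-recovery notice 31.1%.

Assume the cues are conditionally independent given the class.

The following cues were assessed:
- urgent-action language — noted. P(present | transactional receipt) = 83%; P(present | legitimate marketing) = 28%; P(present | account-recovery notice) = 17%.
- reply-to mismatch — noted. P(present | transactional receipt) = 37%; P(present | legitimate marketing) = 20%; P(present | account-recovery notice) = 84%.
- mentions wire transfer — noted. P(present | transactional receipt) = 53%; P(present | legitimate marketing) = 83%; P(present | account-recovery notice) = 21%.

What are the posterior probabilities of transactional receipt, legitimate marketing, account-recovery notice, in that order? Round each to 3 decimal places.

0.811, 0.094, 0.095

By Bayes' rule with conditional independence, the unnormalized weight for each hypothesis is prior × ∏ likelihoods:
  transactional receipt: 0.490 × 0.83 × 0.37 × 0.53 = 0.079754
  legitimate marketing: 0.199 × 0.28 × 0.20 × 0.83 = 0.0092495
  account-recovery notice: 0.311 × 0.17 × 0.84 × 0.21 = 0.0093263
Normalizing constant Z = 0.079754 + 0.0092495 + 0.0093263 = 0.09833.
P(transactional receipt | evidence) = 0.079754 / 0.09833 ≈ 0.811
P(legitimate marketing | evidence) = 0.0092495 / 0.09833 ≈ 0.094
P(account-recovery notice | evidence) = 0.0093263 / 0.09833 ≈ 0.095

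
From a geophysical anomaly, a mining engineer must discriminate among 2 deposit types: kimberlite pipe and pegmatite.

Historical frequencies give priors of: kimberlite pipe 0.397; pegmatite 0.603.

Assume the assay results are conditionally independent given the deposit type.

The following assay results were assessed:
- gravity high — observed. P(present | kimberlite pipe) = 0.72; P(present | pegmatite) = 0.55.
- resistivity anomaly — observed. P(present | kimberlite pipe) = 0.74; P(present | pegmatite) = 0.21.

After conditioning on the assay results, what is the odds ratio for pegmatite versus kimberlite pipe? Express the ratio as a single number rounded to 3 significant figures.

Posterior odds equal prior odds times the likelihood ratio; only the two competing hypotheses matter.
  pegmatite: 0.603 × 0.55 × 0.21 = 0.069647
  kimberlite pipe: 0.397 × 0.72 × 0.74 = 0.21152
Posterior odds = 0.069647 / 0.21152 ≈ 0.329.

0.329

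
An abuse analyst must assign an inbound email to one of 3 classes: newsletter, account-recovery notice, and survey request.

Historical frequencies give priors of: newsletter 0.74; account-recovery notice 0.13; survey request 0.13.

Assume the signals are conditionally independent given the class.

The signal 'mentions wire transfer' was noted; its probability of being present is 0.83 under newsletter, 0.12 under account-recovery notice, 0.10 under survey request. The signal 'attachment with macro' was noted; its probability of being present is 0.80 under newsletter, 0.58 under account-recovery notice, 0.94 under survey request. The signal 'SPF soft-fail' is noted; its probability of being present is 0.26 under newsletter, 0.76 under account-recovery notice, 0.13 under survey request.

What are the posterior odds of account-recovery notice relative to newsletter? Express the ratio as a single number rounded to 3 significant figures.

0.0538

The normalizing constant cancels in an odds ratio, so compute prior × likelihood for the two hypotheses only:
  account-recovery notice: 0.13 × 0.12 × 0.58 × 0.76 = 0.0068765
  newsletter: 0.74 × 0.83 × 0.80 × 0.26 = 0.12775
Odds(account-recovery notice : newsletter) = 0.0068765 / 0.12775 ≈ 0.0538.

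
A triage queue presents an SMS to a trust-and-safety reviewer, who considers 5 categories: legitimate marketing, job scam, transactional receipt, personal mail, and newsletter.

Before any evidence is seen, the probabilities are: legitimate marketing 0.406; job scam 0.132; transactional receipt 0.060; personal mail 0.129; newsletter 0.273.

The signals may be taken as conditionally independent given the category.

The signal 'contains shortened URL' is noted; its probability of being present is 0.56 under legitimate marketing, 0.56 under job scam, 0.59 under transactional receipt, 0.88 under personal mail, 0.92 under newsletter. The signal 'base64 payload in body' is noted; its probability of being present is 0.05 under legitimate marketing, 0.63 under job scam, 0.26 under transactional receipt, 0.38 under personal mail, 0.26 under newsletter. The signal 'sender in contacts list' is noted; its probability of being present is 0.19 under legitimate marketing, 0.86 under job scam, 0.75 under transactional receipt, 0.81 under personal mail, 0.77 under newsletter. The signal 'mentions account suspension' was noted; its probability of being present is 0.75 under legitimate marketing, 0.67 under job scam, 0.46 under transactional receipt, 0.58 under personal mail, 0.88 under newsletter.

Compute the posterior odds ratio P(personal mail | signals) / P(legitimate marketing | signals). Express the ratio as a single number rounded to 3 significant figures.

12.5

The normalizing constant cancels in an odds ratio, so compute prior × likelihood for the two hypotheses only:
  personal mail: 0.129 × 0.88 × 0.38 × 0.81 × 0.58 = 0.020266
  legitimate marketing: 0.406 × 0.56 × 0.05 × 0.19 × 0.75 = 0.0016199
Posterior odds = 0.020266 / 0.0016199 ≈ 12.5.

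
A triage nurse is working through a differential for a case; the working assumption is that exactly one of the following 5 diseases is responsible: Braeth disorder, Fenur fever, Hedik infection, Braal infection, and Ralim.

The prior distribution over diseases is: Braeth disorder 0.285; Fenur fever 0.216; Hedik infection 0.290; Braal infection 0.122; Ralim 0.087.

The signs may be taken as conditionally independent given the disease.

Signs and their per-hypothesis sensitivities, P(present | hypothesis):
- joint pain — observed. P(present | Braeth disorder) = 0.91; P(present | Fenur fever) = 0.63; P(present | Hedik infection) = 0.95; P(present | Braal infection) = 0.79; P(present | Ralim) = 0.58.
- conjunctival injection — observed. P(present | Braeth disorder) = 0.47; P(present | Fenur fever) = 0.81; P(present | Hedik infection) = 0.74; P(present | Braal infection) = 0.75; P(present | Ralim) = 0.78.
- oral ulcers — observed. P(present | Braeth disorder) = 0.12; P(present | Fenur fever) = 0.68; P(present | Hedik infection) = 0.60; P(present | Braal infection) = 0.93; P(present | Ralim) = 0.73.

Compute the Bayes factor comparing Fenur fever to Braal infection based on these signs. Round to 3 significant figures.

Take the product of per-sign likelihoods under each hypothesis, then divide.
  Fenur fever: 0.63 × 0.81 × 0.68 = 0.347
  Braal infection: 0.79 × 0.75 × 0.93 = 0.55103
Bayes factor = 0.347 / 0.55103 ≈ 0.630

0.630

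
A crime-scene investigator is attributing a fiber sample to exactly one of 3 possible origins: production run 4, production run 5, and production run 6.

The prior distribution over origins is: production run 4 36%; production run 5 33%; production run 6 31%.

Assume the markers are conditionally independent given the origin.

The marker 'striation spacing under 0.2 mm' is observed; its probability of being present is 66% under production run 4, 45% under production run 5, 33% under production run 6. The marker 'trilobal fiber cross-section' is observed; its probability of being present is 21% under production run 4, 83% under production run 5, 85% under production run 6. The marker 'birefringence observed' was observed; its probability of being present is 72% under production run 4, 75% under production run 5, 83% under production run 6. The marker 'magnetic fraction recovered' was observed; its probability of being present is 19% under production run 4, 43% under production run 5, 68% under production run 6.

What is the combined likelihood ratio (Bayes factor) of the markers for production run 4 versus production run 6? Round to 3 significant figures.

0.120

Joint likelihood of the marker pattern under each hypothesis:
  production run 4: 0.66 × 0.21 × 0.72 × 0.19 = 0.01896
  production run 6: 0.33 × 0.85 × 0.83 × 0.68 = 0.15831
Bayes factor = 0.01896 / 0.15831 ≈ 0.120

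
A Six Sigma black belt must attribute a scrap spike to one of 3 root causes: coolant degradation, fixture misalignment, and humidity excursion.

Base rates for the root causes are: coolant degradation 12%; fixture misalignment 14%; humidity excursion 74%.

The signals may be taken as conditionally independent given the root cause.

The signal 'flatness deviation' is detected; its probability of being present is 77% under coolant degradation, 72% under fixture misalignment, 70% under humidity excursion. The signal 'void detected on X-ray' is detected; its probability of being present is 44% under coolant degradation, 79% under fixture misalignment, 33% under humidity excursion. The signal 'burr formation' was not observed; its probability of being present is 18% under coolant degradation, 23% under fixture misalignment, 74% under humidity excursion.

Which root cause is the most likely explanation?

Multiply each prior by the joint likelihood of the signal pattern (using 1 − P(present | H) for each absent signal):
  coolant degradation: 0.12 × 0.77 × 0.44 × (1 − 0.18) = 0.033338
  fixture misalignment: 0.14 × 0.72 × 0.79 × (1 − 0.23) = 0.061317
  humidity excursion: 0.74 × 0.70 × 0.33 × (1 − 0.74) = 0.044444
The unnormalized weights sum to 0.1391.
P(coolant degradation | evidence) ≈ 0.033338 / 0.1391 ≈ 0.240
P(fixture misalignment | evidence) ≈ 0.061317 / 0.1391 ≈ 0.441
P(humidity excursion | evidence) ≈ 0.044444 / 0.1391 ≈ 0.320
The largest is 0.441, so fixture misalignment is most probable.

fixture misalignment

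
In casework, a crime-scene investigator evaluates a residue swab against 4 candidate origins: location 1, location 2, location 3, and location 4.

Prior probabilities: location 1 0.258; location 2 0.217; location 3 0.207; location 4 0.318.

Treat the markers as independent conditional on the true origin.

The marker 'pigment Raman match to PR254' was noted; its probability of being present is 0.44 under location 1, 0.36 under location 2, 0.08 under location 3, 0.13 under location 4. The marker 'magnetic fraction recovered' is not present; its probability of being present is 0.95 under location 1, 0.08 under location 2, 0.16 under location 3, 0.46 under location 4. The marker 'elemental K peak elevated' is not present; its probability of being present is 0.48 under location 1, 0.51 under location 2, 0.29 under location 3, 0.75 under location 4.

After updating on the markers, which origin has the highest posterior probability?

location 2

By Bayes' rule with conditional independence, the unnormalized weight for each hypothesis is prior × ∏ likelihoods (using 1 − P(present | H) for each absent marker):
  location 1: 0.258 × 0.44 × (1 − 0.95) × (1 − 0.48) = 0.0029515
  location 2: 0.217 × 0.36 × (1 − 0.08) × (1 − 0.51) = 0.035216
  location 3: 0.207 × 0.08 × (1 − 0.16) × (1 − 0.29) = 0.0098764
  location 4: 0.318 × 0.13 × (1 − 0.46) × (1 − 0.75) = 0.0055809
Normalizing constant Z = 0.0029515 + 0.035216 + 0.0098764 + 0.0055809 = 0.053625.
P(location 1 | evidence) ≈ 0.0029515 / 0.053625 ≈ 0.055
P(location 2 | evidence) ≈ 0.035216 / 0.053625 ≈ 0.657
P(location 3 | evidence) ≈ 0.0098764 / 0.053625 ≈ 0.184
P(location 4 | evidence) ≈ 0.0055809 / 0.053625 ≈ 0.104
The largest is 0.657, so location 2 is most probable.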